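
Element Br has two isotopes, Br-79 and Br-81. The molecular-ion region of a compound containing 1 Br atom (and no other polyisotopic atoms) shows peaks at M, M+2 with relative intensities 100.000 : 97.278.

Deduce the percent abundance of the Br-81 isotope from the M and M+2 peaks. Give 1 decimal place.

49.3%

If p is the fraction of Br that is Br-79, then I(M+2)/I(M) = [C(1,1)·p^0·(1−p)] / p^1 = 1·(1−p)/p = 97.278/100.000 = 0.9728
(1−p)/p = 0.9728/1 = 0.9728  ⇒  p = 1/(1 + 0.9728) = 0.5069
Br-79: 50.7%, Br-81: 49.3%.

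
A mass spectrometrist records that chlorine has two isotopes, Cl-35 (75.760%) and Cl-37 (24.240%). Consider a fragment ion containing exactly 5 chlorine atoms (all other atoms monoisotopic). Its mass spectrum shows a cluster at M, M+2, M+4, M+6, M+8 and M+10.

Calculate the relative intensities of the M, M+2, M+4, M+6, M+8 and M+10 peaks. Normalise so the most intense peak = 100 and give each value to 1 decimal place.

62.5 : 100.0 : 64.0 : 20.5 : 3.3 : 0.2

The 5 Cl atoms are independent, so intensities follow the terms of (0.75760 + 0.24240)^5.
P(M) = 0.75760^5 = 0.249574
P(M+2) = 5 × 0.75760^4 × 0.24240^1 = 0.399266
P(M+4) = 10 × 0.75760^3 × 0.24240^2 = 0.255497
P(M+6) = 10 × 0.75760^2 × 0.24240^3 = 0.081748
P(M+8) = 5 × 0.75760^1 × 0.24240^4 = 0.013078
P(M+10) = 0.24240^5 = 0.000837
The M+2 peak is largest (0.399266); scaling to 100 gives 62.5 : 100.0 : 64.0 : 20.5 : 3.3 : 0.2.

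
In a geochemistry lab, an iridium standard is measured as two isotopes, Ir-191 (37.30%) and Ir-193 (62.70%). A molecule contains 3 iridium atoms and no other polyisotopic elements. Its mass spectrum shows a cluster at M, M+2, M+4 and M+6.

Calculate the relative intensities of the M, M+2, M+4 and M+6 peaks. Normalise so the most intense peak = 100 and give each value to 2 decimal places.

The 3 Ir atoms are independent, so intensities follow the terms of (0.3730 + 0.6270)^3.
P(M) = 0.3730^3 = 0.051895
P(M+2) = 3 × 0.3730^2 × 0.6270^1 = 0.261702
P(M+4) = 3 × 0.3730^1 × 0.6270^2 = 0.439911
P(M+6) = 0.6270^3 = 0.246492
The M+4 peak is largest (0.439911); scaling to 100 gives 11.80 : 59.49 : 100.00 : 56.03.

11.80 : 59.49 : 100.00 : 56.03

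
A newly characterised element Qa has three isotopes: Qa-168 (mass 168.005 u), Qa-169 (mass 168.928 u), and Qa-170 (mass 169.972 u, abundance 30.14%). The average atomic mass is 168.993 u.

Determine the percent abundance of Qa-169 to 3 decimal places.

42.811%

Let x and y be the fractions of Qa-168 and Qa-169. Then x + y = 1 − 0.3014 = 0.6986 and 168.005x + 168.928y = 168.993 − 0.3014×169.972 = 117.7634392.
Substituting: 168.005x + 168.928(0.6986 − x) = 117.7634392
(168.005 − 168.928)x = -0.2496616  ⇒  x = 0.27049, y = 0.42811
Qa-168: 27.049%, Qa-169: 42.811%.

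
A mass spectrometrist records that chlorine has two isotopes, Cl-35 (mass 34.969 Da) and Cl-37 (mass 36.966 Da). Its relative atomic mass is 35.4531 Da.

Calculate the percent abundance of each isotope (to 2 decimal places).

Cl-35: 75.76%, Cl-37: 24.24%

Writing the weighted mean with unknown fraction x of Cl-35:
34.969·x + 36.966·(1 − x) = 35.4531
(34.969 − 36.966)·x = 35.4531 − 36.966
x = -1.5129 / -1.997 = 0.75759 → 75.76% Cl-35, 24.24% Cl-37.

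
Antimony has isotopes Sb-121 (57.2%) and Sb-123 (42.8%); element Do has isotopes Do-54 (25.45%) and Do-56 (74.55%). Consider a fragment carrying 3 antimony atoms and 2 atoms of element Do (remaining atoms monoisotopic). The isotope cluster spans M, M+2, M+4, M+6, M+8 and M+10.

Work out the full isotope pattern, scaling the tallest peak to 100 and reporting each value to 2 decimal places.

Antimony pattern (n=3): 0.18714925 : 0.42010426 : 0.31434374 : 0.07840275
Element Do pattern (n=2): 0.06477025 : 0.3794595 : 0.55577025
Convolve the two distributions (both contribute in 2-u steps):
  M: 0.18714925×0.06477025 = 0.012122
  M+2: 0.18714925×0.3794595 + 0.42010426×0.06477025 = 0.098226
  M+4: 0.18714925×0.55577025 + 0.42010426×0.3794595 + 0.31434374×0.06477025 = 0.283785
  M+6: 0.42010426×0.55577025 + 0.31434374×0.3794595 + 0.07840275×0.06477025 = 0.357840
  M+8: 0.31434374×0.55577025 + 0.07840275×0.3794595 = 0.204454
  M+10: 0.07840275×0.55577025 = 0.043574
Scale to base peak (0.357840) = 100: 3.39 : 27.45 : 79.30 : 100.00 : 57.14 : 12.18

3.39 : 27.45 : 79.30 : 100.00 : 57.14 : 12.18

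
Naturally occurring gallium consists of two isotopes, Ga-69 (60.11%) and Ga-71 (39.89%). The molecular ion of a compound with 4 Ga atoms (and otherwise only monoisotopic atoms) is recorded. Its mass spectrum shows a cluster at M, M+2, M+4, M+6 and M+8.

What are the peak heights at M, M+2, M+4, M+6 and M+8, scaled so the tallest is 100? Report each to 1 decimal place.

37.7 : 100.0 : 99.5 : 44.0 : 7.3

Each Ga atom is independently Ga-69 (p = 0.6011) or Ga-71 (q = 0.3989); the cluster is the binomial expansion (p + q)^4.
P(M) = 0.6011^4 = 0.130553
P(M+2) = 4 × 0.6011^3 × 0.3989^1 = 0.346549
P(M+4) = 6 × 0.6011^2 × 0.3989^2 = 0.344963
P(M+6) = 4 × 0.6011^1 × 0.3989^3 = 0.152616
P(M+8) = 0.3989^4 = 0.025320
The M+2 peak is largest (0.346549); scaling to 100 gives 37.7 : 100.0 : 99.5 : 44.0 : 7.3.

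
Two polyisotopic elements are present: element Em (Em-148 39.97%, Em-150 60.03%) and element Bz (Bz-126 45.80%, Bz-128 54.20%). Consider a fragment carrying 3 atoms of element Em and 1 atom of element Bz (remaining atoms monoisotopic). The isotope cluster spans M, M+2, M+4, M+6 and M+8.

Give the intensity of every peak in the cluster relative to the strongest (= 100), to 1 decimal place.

Element Em pattern (n=3): 0.06385611 : 0.28771195 : 0.43210778 : 0.21632416
Element Bz pattern (n=1): 0.4580 : 0.5420
Convolve the two distributions (both contribute in 2-u steps):
  M: 0.06385611×0.4580 = 0.029246
  M+2: 0.06385611×0.5420 + 0.28771195×0.4580 = 0.166382
  M+4: 0.28771195×0.5420 + 0.43210778×0.4580 = 0.353845
  M+6: 0.43210778×0.5420 + 0.21632416×0.4580 = 0.333279
  M+8: 0.21632416×0.5420 = 0.117248
Scale to base peak (0.353845) = 100: 8.3 : 47.0 : 100.0 : 94.2 : 33.1

8.3 : 47.0 : 100.0 : 94.2 : 33.1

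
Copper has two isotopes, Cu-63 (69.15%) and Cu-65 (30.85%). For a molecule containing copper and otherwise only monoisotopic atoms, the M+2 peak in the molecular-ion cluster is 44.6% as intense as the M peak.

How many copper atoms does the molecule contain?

The M+2/M ratio from n Cu atoms is n · q/p = n · 0.3085/0.6915.
n = 0.446 × 0.6915/0.3085 = 1.00 ≈ 1

1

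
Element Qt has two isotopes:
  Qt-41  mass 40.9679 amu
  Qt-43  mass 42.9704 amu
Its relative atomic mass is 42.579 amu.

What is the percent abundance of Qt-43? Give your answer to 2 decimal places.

Let x be the fractional abundance of Qt-41; then Qt-43 has abundance 1 − x.
40.9679·x + 42.9704·(1 − x) = 42.579
(40.9679 − 42.9704)·x = 42.579 − 42.9704
x = -0.3914 / -2.0025 = 0.19546 → 19.55% Qt-41, 80.45% Qt-43.

80.45%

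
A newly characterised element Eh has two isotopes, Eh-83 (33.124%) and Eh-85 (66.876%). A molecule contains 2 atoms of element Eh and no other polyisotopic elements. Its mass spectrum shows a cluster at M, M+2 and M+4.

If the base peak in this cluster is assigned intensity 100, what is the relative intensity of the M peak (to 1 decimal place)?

Term probabilities: M 0.1097, M+2 0.4430, M+4 0.4472. Base peak = M+4.
P(M+4) = C(2,2) × 0.33124^0 × 0.66876^2 = 1 × 1.0000 × 0.44723994 = 0.447240 (base)
P(M) = C(2,0) × 0.33124^2 × 0.66876^0 = 1 × 0.10971994 × 1.0000 = 0.109720
Relative intensity = 0.109720 / 0.447240 × 100 = 24.5

24.5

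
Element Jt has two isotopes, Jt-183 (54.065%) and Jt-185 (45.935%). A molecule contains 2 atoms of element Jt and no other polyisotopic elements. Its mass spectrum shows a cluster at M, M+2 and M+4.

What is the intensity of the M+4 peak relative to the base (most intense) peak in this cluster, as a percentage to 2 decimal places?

(0.54065 + 0.45935)^2 gives M 0.2923, M+2 0.4967, M+4 0.2110; the largest is M+2.
P(M+2) = C(2,1) × 0.54065^1 × 0.45935^1 = 2 × 0.54065 × 0.45935 = 0.496695 (base)
P(M+4) = C(2,2) × 0.54065^0 × 0.45935^2 = 1 × 1.0000 × 0.21100242 = 0.211002
Relative intensity = 0.211002 / 0.496695 × 100 = 42.48

42.48%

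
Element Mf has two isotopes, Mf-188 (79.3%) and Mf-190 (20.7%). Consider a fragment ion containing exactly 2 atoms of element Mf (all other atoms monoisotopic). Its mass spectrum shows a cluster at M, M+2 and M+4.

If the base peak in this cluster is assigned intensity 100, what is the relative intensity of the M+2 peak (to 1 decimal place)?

Binomial terms of (0.793 + 0.207)^2: M 0.6288, M+2 0.3283, M+4 0.0428 → M is the base peak.
P(M) = C(2,0) × 0.793^2 × 0.207^0 = 1 × 0.628849 × 1.0000 = 0.628849 (base)
P(M+2) = C(2,1) × 0.793^1 × 0.207^1 = 2 × 0.7930 × 0.2070 = 0.328302
Relative intensity = 0.328302 / 0.628849 × 100 = 52.2

52.2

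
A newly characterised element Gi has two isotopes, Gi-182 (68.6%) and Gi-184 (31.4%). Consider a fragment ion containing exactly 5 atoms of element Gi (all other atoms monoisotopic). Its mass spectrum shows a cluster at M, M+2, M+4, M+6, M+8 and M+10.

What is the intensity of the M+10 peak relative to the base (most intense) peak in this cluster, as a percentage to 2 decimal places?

Term probabilities: M 0.1519, M+2 0.3477, M+4 0.3183, M+6 0.1457, M+8 0.0333, M+10 0.0031. Base peak = M+2.
P(M+2) = C(5,1) × 0.686^4 × 0.314^1 = 5 × 0.2214606 × 0.3140 = 0.347693 (base)
P(M+10) = C(5,5) × 0.686^0 × 0.314^5 = 1 × 1.0000 × 0.00305245 = 0.003052
Relative intensity = 0.003052 / 0.347693 × 100 = 0.88

0.88%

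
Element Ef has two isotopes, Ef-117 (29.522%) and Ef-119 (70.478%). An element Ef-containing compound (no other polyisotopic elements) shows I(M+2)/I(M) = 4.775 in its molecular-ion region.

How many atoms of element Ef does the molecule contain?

2

For n independent Ef atoms, I(M+2)/I(M) = n · (abundance Ef-119) / (abundance Ef-117) = n · 0.70478/0.29522.
n = 4.775 × 0.29522/0.70478 = 2.00 ≈ 2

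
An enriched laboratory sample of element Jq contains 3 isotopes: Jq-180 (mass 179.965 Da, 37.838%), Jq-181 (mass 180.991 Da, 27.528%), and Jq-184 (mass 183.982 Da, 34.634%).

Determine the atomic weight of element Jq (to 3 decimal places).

The abundance-weighted mean is 0.37838 × 179.965 + 0.27528 × 180.991 + 0.34634 × 183.982
= 68.0952 + 49.8232 + 63.7203 = 181.6387 Da

181.639 Da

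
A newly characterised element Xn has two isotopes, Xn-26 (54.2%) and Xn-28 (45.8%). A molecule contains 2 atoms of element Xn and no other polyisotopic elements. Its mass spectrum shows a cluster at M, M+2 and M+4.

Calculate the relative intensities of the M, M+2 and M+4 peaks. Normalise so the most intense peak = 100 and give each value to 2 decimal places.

Each Xn atom is independently Xn-26 (p = 0.542) or Xn-28 (q = 0.458); the cluster is the binomial expansion (p + q)^2.
P(M) = 0.542^2 = 0.293764
P(M+2) = 2 × 0.542^1 × 0.458^1 = 0.496472
P(M+4) = 0.458^2 = 0.209764
The M+2 peak is largest (0.496472); scaling to 100 gives 59.17 : 100.00 : 42.25.

59.17 : 100.00 : 42.25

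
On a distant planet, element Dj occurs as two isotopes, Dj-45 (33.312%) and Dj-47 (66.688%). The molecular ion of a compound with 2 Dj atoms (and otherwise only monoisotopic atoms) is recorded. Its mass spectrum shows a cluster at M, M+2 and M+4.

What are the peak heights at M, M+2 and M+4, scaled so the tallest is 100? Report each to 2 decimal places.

24.95 : 99.90 : 100.00

The 2 Dj atoms are independent, so intensities follow the terms of (0.33312 + 0.66688)^2.
P(M) = 0.33312^2 = 0.110969
P(M+2) = 2 × 0.33312^1 × 0.66688^1 = 0.444302
P(M+4) = 0.66688^2 = 0.444729
The M+4 peak is largest (0.444729); scaling to 100 gives 24.95 : 99.90 : 100.00.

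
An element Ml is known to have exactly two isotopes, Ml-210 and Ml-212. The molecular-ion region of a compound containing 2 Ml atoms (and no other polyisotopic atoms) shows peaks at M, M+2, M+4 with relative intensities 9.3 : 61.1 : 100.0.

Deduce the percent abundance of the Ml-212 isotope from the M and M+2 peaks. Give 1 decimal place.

If p is the fraction of Ml that is Ml-210, then I(M+2)/I(M) = [C(2,1)·p^1·(1−p)] / p^2 = 2·(1−p)/p = 61.1/9.3 = 6.5699
(1−p)/p = 6.5699/2 = 3.2849  ⇒  p = 1/(1 + 3.2849) = 0.2334
Ml-210: 23.3%, Ml-212: 76.7%.

76.7%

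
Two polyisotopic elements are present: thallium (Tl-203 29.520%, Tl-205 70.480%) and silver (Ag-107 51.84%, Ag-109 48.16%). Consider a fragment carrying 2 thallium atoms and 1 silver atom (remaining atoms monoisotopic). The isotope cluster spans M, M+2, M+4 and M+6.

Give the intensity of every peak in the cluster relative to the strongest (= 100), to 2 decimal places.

Thallium pattern (n=2): 0.08714304 : 0.41611392 : 0.49674304
Silver pattern (n=1): 0.5184 : 0.4816
Convolve the two distributions (both contribute in 2-u steps):
  M: 0.08714304×0.5184 = 0.045175
  M+2: 0.08714304×0.4816 + 0.41611392×0.5184 = 0.257682
  M+4: 0.41611392×0.4816 + 0.49674304×0.5184 = 0.457912
  M+6: 0.49674304×0.4816 = 0.239231
Scale to base peak (0.457912) = 100: 9.87 : 56.27 : 100.00 : 52.24

9.87 : 56.27 : 100.00 : 52.24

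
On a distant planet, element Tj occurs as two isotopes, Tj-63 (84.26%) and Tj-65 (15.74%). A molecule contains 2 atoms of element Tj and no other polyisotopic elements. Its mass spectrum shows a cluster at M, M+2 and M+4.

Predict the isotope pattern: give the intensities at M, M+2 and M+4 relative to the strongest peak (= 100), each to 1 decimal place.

Each Tj atom is independently Tj-63 (p = 0.8426) or Tj-65 (q = 0.1574); the cluster is the binomial expansion (p + q)^2.
P(M) = 0.8426^2 = 0.709975
P(M+2) = 2 × 0.8426^1 × 0.1574^1 = 0.265250
P(M+4) = 0.1574^2 = 0.024775
The M peak is largest (0.709975); scaling to 100 gives 100.0 : 37.4 : 3.5.

100.0 : 37.4 : 3.5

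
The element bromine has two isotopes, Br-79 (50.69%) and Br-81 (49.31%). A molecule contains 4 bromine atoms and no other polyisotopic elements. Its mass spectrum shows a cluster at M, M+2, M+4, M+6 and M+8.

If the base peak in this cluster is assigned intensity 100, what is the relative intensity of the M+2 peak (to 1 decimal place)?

(0.5069 + 0.4931)^4 gives M 0.0660, M+2 0.2569, M+4 0.3749, M+6 0.2431, M+8 0.0591; the largest is M+4.
P(M+4) = C(4,2) × 0.5069^2 × 0.4931^2 = 6 × 0.25694761 × 0.24314761 = 0.374857 (base)
P(M+2) = C(4,1) × 0.5069^3 × 0.4931^1 = 4 × 0.13024674 × 0.4931 = 0.256899
Relative intensity = 0.256899 / 0.374857 × 100 = 68.5

68.5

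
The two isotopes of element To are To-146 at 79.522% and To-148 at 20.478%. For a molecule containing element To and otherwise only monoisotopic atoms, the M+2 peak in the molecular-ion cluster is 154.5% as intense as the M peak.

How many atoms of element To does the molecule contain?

The M+2/M ratio from n To atoms is n · q/p = n · 0.20478/0.79522.
n = 1.545 × 0.79522/0.20478 = 6.00 ≈ 6

6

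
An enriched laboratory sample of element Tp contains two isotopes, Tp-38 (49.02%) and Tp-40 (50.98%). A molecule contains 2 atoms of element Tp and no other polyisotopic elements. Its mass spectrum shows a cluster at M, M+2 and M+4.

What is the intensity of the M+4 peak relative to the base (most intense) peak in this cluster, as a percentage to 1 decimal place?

Term probabilities: M 0.2403, M+2 0.4998, M+4 0.2599. Base peak = M+2.
P(M+2) = C(2,1) × 0.4902^1 × 0.5098^1 = 2 × 0.4902 × 0.5098 = 0.499808 (base)
P(M+4) = C(2,2) × 0.4902^0 × 0.5098^2 = 1 × 1.0000 × 0.25989604 = 0.259896
Relative intensity = 0.259896 / 0.499808 × 100 = 52.0

52.0%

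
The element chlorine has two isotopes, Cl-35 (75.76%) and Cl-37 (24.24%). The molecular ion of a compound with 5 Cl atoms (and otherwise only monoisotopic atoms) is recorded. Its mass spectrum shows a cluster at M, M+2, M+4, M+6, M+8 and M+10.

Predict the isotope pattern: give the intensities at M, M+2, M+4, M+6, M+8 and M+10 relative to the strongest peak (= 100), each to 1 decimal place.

Expanding (0.7576 + 0.2424)^5:
P(M) = 0.7576^5 = 0.249574
P(M+2) = 5 × 0.7576^4 × 0.2424^1 = 0.399266
P(M+4) = 10 × 0.7576^3 × 0.2424^2 = 0.255497
P(M+6) = 10 × 0.7576^2 × 0.2424^3 = 0.081748
P(M+8) = 5 × 0.7576^1 × 0.2424^4 = 0.013078
P(M+10) = 0.2424^5 = 0.000837
The M+2 peak is largest (0.399266); scaling to 100 gives 62.5 : 100.0 : 64.0 : 20.5 : 3.3 : 0.2.

62.5 : 100.0 : 64.0 : 20.5 : 3.3 : 0.2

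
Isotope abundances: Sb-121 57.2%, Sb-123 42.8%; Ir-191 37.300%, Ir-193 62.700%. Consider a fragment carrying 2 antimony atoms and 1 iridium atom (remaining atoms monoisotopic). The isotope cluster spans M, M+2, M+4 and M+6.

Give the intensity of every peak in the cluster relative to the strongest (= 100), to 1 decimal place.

Antimony pattern (n=2): 0.327184 : 0.489632 : 0.183184
Iridium pattern (n=1): 0.3730 : 0.6270
Convolve the two distributions (both contribute in 2-u steps):
  M: 0.327184×0.3730 = 0.122040
  M+2: 0.327184×0.6270 + 0.489632×0.3730 = 0.387777
  M+4: 0.489632×0.6270 + 0.183184×0.3730 = 0.375327
  M+6: 0.183184×0.6270 = 0.114856
Scale to base peak (0.387777) = 100: 31.5 : 100.0 : 96.8 : 29.6

31.5 : 100.0 : 96.8 : 29.6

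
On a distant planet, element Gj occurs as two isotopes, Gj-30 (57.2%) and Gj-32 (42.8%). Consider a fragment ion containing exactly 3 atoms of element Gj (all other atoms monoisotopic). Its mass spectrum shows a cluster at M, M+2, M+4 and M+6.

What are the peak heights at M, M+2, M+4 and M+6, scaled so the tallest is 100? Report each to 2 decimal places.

44.55 : 100.00 : 74.83 : 18.66

The 3 Gj atoms are independent, so intensities follow the terms of (0.572 + 0.428)^3.
P(M) = 0.572^3 = 0.187149
P(M+2) = 3 × 0.572^2 × 0.428^1 = 0.420104
P(M+4) = 3 × 0.572^1 × 0.428^2 = 0.314344
P(M+6) = 0.428^3 = 0.078403
The M+2 peak is largest (0.420104); scaling to 100 gives 44.55 : 100.00 : 74.83 : 18.66.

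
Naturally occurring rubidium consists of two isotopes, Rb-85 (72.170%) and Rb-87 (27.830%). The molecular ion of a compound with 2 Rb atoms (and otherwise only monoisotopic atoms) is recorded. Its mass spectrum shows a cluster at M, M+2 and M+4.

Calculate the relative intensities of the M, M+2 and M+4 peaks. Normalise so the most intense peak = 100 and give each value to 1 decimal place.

100.0 : 77.1 : 14.9

Expanding (0.72170 + 0.27830)^2:
P(M) = 0.72170^2 = 0.520851
P(M+2) = 2 × 0.72170^1 × 0.27830^1 = 0.401698
P(M+4) = 0.27830^2 = 0.077451
The M peak is largest (0.520851); scaling to 100 gives 100.0 : 77.1 : 14.9.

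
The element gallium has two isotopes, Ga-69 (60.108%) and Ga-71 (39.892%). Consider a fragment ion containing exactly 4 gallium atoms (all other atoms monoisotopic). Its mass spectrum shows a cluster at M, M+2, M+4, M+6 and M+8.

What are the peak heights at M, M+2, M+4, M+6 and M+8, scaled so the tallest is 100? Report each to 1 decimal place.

37.7 : 100.0 : 99.6 : 44.0 : 7.3

The 4 Ga atoms are independent, so intensities follow the terms of (0.60108 + 0.39892)^4.
P(M) = 0.60108^4 = 0.130536
P(M+2) = 4 × 0.60108^3 × 0.39892^1 = 0.346531
P(M+4) = 6 × 0.60108^2 × 0.39892^2 = 0.344975
P(M+6) = 4 × 0.60108^1 × 0.39892^3 = 0.152633
P(M+8) = 0.39892^4 = 0.025325
The M+2 peak is largest (0.346531); scaling to 100 gives 37.7 : 100.0 : 99.6 : 44.0 : 7.3.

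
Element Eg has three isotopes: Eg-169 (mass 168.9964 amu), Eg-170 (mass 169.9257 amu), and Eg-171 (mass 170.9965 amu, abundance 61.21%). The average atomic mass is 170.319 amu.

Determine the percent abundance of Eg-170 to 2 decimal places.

The remaining 38.79% is split between Eg-169 (fraction x) and Eg-170 (fraction 0.3879 − x).
Substituting: 168.9964x + 169.9257(0.3879 − x) = 65.65204235
(168.9964 − 169.9257)x = -0.26213668  ⇒  x = 0.28208, y = 0.10582
Eg-169: 28.21%, Eg-170: 10.58%.

10.58%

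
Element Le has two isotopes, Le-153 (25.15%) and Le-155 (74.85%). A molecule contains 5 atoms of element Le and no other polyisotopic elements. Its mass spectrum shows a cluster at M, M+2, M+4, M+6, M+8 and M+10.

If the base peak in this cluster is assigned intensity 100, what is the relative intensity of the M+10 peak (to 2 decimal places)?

59.52

Term probabilities: M 0.0010, M+2 0.0150, M+4 0.0891, M+6 0.2652, M+8 0.3947, M+10 0.2349. Base peak = M+8.
P(M+8) = C(5,4) × 0.2515^1 × 0.7485^4 = 5 × 0.2515 × 0.31388258 = 0.394707 (base)
P(M+10) = C(5,5) × 0.2515^0 × 0.7485^5 = 1 × 1.0000 × 0.23494111 = 0.234941
Relative intensity = 0.234941 / 0.394707 × 100 = 59.52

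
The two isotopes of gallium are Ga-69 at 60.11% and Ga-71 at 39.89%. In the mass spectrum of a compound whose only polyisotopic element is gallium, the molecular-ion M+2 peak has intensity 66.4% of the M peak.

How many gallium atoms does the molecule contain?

1

The M+2/M ratio from n Ga atoms is n · q/p = n · 0.3989/0.6011.
n = 0.664 × 0.6011/0.3989 = 1.00 ≈ 1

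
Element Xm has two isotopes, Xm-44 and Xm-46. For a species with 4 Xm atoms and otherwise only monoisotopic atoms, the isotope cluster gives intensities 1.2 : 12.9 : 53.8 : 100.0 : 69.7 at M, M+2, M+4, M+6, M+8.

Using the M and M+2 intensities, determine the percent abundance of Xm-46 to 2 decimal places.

72.88%

Let p = fractional abundance of Xm-44. I(M+2)/I(M) = [C(4,1)·p^3·(1−p)] / p^4 = 4·(1−p)/p = 12.9/1.2 = 10.7500
(1−p)/p = 10.7500/4 = 2.6875  ⇒  p = 1/(1 + 2.6875) = 0.2712
Xm-44: 27.12%, Xm-46: 72.88%.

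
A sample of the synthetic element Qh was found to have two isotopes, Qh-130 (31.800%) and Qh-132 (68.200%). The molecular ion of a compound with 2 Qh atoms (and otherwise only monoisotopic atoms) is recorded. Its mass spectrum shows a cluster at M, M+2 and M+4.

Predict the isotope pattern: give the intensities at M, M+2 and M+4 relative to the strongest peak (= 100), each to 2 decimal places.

21.74 : 93.26 : 100.00

Expanding (0.31800 + 0.68200)^2:
P(M) = 0.31800^2 = 0.101124
P(M+2) = 2 × 0.31800^1 × 0.68200^1 = 0.433752
P(M+4) = 0.68200^2 = 0.465124
The M+4 peak is largest (0.465124); scaling to 100 gives 21.74 : 93.26 : 100.00.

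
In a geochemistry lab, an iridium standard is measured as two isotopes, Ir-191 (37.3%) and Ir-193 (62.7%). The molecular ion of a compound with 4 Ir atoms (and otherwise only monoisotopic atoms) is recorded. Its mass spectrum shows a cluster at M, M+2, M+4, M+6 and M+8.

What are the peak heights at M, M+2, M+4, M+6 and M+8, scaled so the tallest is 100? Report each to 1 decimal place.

The 4 Ir atoms are independent, so intensities follow the terms of (0.373 + 0.627)^4.
P(M) = 0.373^4 = 0.019357
P(M+2) = 4 × 0.373^3 × 0.627^1 = 0.130153
P(M+4) = 6 × 0.373^2 × 0.627^2 = 0.328174
P(M+6) = 4 × 0.373^1 × 0.627^3 = 0.367766
P(M+8) = 0.627^4 = 0.154550
The M+6 peak is largest (0.367766); scaling to 100 gives 5.3 : 35.4 : 89.2 : 100.0 : 42.0.

5.3 : 35.4 : 89.2 : 100.0 : 42.0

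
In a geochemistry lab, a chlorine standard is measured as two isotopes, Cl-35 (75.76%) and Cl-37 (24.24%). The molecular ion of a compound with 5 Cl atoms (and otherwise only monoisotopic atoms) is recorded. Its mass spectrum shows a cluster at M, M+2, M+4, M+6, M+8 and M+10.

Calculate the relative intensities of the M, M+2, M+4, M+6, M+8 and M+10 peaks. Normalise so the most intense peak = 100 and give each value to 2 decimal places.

Each Cl atom is independently Cl-35 (p = 0.7576) or Cl-37 (q = 0.2424); the cluster is the binomial expansion (p + q)^5.
P(M) = 0.7576^5 = 0.249574
P(M+2) = 5 × 0.7576^4 × 0.2424^1 = 0.399266
P(M+4) = 10 × 0.7576^3 × 0.2424^2 = 0.255497
P(M+6) = 10 × 0.7576^2 × 0.2424^3 = 0.081748
P(M+8) = 5 × 0.7576^1 × 0.2424^4 = 0.013078
P(M+10) = 0.2424^5 = 0.000837
The M+2 peak is largest (0.399266); scaling to 100 gives 62.51 : 100.00 : 63.99 : 20.47 : 3.28 : 0.21.

62.51 : 100.00 : 63.99 : 20.47 : 3.28 : 0.21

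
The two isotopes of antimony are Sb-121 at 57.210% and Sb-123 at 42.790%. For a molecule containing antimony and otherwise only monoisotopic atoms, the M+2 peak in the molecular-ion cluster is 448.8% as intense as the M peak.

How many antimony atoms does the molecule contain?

With n Sb atoms, P(M+2)/P(M) = C(n,1)·p^(n−1)q / p^n = n·q/p = n · 0.42790/0.57210.
n = 4.488 × 0.57210/0.42790 = 6.00 ≈ 6

6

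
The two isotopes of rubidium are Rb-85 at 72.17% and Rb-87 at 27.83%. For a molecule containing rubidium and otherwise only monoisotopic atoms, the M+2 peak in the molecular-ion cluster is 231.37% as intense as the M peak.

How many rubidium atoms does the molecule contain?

The M+2/M ratio from n Rb atoms is n · q/p = n · 0.2783/0.7217.
n = 2.3137 × 0.7217/0.2783 = 6.00 ≈ 6

6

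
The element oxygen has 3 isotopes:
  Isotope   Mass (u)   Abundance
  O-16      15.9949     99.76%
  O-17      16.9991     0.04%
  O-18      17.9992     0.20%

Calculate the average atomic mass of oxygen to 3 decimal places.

The abundance-weighted mean is 0.9976 × 15.9949 + 0.0004 × 16.9991 + 0.0020 × 17.9992
= 15.95651 + 0.00680 + 0.03600 = 15.99931 u

15.999 u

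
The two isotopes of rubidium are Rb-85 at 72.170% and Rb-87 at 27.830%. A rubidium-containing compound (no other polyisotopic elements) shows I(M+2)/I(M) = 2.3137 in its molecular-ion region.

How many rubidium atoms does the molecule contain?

The M+2/M ratio from n Rb atoms is n · q/p = n · 0.27830/0.72170.
n = 2.3137 × 0.72170/0.27830 = 6.00 ≈ 6

6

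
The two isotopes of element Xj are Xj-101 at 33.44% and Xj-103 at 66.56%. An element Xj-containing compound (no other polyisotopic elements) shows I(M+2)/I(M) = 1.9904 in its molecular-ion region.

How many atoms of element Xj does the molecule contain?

1

The M+2/M ratio from n Xj atoms is n · q/p = n · 0.6656/0.3344.
n = 1.9904 × 0.3344/0.6656 = 1.00 ≈ 1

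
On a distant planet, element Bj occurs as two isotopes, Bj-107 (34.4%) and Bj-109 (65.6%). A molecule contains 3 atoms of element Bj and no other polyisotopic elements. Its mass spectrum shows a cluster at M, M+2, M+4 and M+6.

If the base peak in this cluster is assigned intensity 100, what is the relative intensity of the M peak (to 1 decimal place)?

9.2

(0.344 + 0.656)^3 gives M 0.0407, M+2 0.2329, M+4 0.4441, M+6 0.2823; the largest is M+4.
P(M+4) = C(3,2) × 0.344^1 × 0.656^2 = 3 × 0.3440 × 0.430336 = 0.444107 (base)
P(M) = C(3,0) × 0.344^3 × 0.656^0 = 1 × 0.04070758 × 1.0000 = 0.040708
Relative intensity = 0.040708 / 0.444107 × 100 = 9.2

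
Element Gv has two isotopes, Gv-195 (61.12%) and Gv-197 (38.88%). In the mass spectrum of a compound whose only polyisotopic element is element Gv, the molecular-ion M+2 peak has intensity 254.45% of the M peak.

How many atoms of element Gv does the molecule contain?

4

For n independent Gv atoms, I(M+2)/I(M) = n · (abundance Gv-197) / (abundance Gv-195) = n · 0.3888/0.6112.
n = 2.5445 × 0.6112/0.3888 = 4.00 ≈ 4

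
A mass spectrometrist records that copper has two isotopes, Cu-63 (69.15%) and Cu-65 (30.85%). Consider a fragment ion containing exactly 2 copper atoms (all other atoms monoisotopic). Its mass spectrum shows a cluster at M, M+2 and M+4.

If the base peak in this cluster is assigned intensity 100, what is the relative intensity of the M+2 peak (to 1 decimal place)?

89.2

Term probabilities: M 0.4782, M+2 0.4267, M+4 0.0952. Base peak = M.
P(M) = C(2,0) × 0.6915^2 × 0.3085^0 = 1 × 0.47817225 × 1.0000 = 0.478172 (base)
P(M+2) = C(2,1) × 0.6915^1 × 0.3085^1 = 2 × 0.6915 × 0.3085 = 0.426656
Relative intensity = 0.426656 / 0.478172 × 100 = 89.2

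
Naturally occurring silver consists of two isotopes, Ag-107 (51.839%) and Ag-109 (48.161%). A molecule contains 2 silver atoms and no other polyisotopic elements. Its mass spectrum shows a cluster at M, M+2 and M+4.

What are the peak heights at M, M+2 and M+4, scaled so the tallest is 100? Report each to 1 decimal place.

53.8 : 100.0 : 46.5

Each Ag atom is independently Ag-107 (p = 0.51839) or Ag-109 (q = 0.48161); the cluster is the binomial expansion (p + q)^2.
P(M) = 0.51839^2 = 0.268728
P(M+2) = 2 × 0.51839^1 × 0.48161^1 = 0.499324
P(M+4) = 0.48161^2 = 0.231948
The M+2 peak is largest (0.499324); scaling to 100 gives 53.8 : 100.0 : 46.5.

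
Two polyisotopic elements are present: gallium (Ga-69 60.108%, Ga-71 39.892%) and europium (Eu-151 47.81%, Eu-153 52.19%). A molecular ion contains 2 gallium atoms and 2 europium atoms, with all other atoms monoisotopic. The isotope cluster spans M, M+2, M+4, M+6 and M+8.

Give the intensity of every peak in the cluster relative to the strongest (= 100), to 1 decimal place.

Gallium pattern (n=2): 0.36129717 : 0.47956567 : 0.15913717
Europium pattern (n=2): 0.22857961 : 0.49904078 : 0.27237961
Convolve the two distributions (both contribute in 2-u steps):
  M: 0.36129717×0.22857961 = 0.082585
  M+2: 0.36129717×0.49904078 + 0.47956567×0.22857961 = 0.289921
  M+4: 0.36129717×0.27237961 + 0.47956567×0.49904078 + 0.15913717×0.22857961 = 0.374108
  M+6: 0.47956567×0.27237961 + 0.15913717×0.49904078 = 0.210040
  M+8: 0.15913717×0.27237961 = 0.043346
Scale to base peak (0.374108) = 100: 22.1 : 77.5 : 100.0 : 56.1 : 11.6

22.1 : 77.5 : 100.0 : 56.1 : 11.6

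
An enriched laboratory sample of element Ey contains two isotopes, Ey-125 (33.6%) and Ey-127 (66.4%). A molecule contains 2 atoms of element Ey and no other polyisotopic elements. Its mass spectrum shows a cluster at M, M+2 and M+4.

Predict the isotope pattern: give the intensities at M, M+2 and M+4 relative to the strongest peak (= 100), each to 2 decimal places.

25.30 : 100.00 : 98.81

Each Ey atom is independently Ey-125 (p = 0.336) or Ey-127 (q = 0.664); the cluster is the binomial expansion (p + q)^2.
P(M) = 0.336^2 = 0.112896
P(M+2) = 2 × 0.336^1 × 0.664^1 = 0.446208
P(M+4) = 0.664^2 = 0.440896
The M+2 peak is largest (0.446208); scaling to 100 gives 25.30 : 100.00 : 98.81.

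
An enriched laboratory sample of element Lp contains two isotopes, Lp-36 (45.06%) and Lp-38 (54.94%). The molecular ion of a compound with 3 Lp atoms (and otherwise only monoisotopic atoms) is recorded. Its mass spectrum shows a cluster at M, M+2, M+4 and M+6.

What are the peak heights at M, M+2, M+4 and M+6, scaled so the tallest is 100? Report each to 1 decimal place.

22.4 : 82.0 : 100.0 : 40.6

Each Lp atom is independently Lp-36 (p = 0.4506) or Lp-38 (q = 0.5494); the cluster is the binomial expansion (p + q)^3.
P(M) = 0.4506^3 = 0.091490
P(M+2) = 3 × 0.4506^2 × 0.5494^1 = 0.334651
P(M+4) = 3 × 0.4506^1 × 0.5494^2 = 0.408028
P(M+6) = 0.5494^3 = 0.165831
The M+4 peak is largest (0.408028); scaling to 100 gives 22.4 : 82.0 : 100.0 : 40.6.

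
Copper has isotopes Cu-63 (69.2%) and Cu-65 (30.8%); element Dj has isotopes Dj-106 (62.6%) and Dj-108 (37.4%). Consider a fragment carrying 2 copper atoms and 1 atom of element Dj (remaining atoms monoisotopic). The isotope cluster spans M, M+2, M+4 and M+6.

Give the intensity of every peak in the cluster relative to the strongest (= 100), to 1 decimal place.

Copper pattern (n=2): 0.478864 : 0.426272 : 0.094864
Element Dj pattern (n=1): 0.6260 : 0.3740
Convolve the two distributions (both contribute in 2-u steps):
  M: 0.478864×0.6260 = 0.299769
  M+2: 0.478864×0.3740 + 0.426272×0.6260 = 0.445941
  M+4: 0.426272×0.3740 + 0.094864×0.6260 = 0.218811
  M+6: 0.094864×0.3740 = 0.035479
Scale to base peak (0.445941) = 100: 67.2 : 100.0 : 49.1 : 8.0

67.2 : 100.0 : 49.1 : 8.0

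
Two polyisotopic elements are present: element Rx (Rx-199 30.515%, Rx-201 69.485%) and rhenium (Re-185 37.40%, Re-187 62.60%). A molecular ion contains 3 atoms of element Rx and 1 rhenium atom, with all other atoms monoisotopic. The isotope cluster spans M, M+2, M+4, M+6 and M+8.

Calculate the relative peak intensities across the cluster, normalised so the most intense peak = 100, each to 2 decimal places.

2.64 : 22.47 : 71.32 : 100.00 : 52.22

Element Rx pattern (n=3): 0.02841451 : 0.19410605 : 0.44199439 : 0.33548506
Rhenium pattern (n=1): 0.3740 : 0.6260
Convolve the two distributions (both contribute in 2-u steps):
  M: 0.02841451×0.3740 = 0.010627
  M+2: 0.02841451×0.6260 + 0.19410605×0.3740 = 0.090383
  M+4: 0.19410605×0.6260 + 0.44199439×0.3740 = 0.286816
  M+6: 0.44199439×0.6260 + 0.33548506×0.3740 = 0.402160
  M+8: 0.33548506×0.6260 = 0.210014
Scale to base peak (0.402160) = 100: 2.64 : 22.47 : 71.32 : 100.00 : 52.22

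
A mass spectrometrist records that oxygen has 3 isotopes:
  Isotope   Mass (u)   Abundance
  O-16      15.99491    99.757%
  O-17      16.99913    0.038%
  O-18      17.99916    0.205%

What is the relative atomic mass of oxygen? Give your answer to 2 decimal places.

Ar = Σ fᵢ·mᵢ = 0.99757 × 15.99491 + 0.00038 × 16.99913 + 0.00205 × 17.99916
= 15.956042 + 0.006460 + 0.036898 = 15.999400 u

16.00 u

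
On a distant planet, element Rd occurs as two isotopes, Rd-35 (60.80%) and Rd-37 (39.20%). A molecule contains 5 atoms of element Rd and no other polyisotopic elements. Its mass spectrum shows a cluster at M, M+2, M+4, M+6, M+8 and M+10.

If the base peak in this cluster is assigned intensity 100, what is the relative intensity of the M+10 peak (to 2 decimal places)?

2.68

Term probabilities: M 0.0831, M+2 0.2678, M+4 0.3454, M+6 0.2227, M+8 0.0718, M+10 0.0093. Base peak = M+4.
P(M+4) = C(5,2) × 0.6080^3 × 0.3920^2 = 10 × 0.22475571 × 0.153664 = 0.345369 (base)
P(M+10) = C(5,5) × 0.6080^0 × 0.3920^5 = 1 × 1.0000 × 0.00925615 = 0.009256
Relative intensity = 0.009256 / 0.345369 × 100 = 2.68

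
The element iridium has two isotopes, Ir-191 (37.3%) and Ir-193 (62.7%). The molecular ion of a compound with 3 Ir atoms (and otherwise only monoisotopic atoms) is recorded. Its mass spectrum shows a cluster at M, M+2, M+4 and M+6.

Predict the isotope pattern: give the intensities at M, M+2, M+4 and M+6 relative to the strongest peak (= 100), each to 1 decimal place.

The 3 Ir atoms are independent, so intensities follow the terms of (0.373 + 0.627)^3.
P(M) = 0.373^3 = 0.051895
P(M+2) = 3 × 0.373^2 × 0.627^1 = 0.261702
P(M+4) = 3 × 0.373^1 × 0.627^2 = 0.439911
P(M+6) = 0.627^3 = 0.246492
The M+4 peak is largest (0.439911); scaling to 100 gives 11.8 : 59.5 : 100.0 : 56.0.

11.8 : 59.5 : 100.0 : 56.0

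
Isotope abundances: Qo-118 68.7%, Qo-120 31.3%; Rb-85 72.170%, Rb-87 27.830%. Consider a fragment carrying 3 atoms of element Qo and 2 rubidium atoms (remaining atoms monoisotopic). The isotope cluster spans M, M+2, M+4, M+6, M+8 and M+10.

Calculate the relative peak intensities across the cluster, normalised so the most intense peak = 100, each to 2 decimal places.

46.77 : 100.00 : 85.38 : 36.39 : 7.74 : 0.66

Element Qo pattern (n=3): 0.3242427 : 0.44317889 : 0.20191411 : 0.0306643
Rubidium pattern (n=2): 0.52085089 : 0.40169822 : 0.07745089
Convolve the two distributions (both contribute in 2-u steps):
  M: 0.3242427×0.52085089 = 0.168882
  M+2: 0.3242427×0.40169822 + 0.44317889×0.52085089 = 0.361078
  M+4: 0.3242427×0.07745089 + 0.44317889×0.40169822 + 0.20191411×0.52085089 = 0.308304
  M+6: 0.44317889×0.07745089 + 0.20191411×0.40169822 + 0.0306643×0.52085089 = 0.131405
  M+8: 0.20191411×0.07745089 + 0.0306643×0.40169822 = 0.027956
  M+10: 0.0306643×0.07745089 = 0.002375
Scale to base peak (0.361078) = 100: 46.77 : 100.00 : 85.38 : 36.39 : 7.74 : 0.66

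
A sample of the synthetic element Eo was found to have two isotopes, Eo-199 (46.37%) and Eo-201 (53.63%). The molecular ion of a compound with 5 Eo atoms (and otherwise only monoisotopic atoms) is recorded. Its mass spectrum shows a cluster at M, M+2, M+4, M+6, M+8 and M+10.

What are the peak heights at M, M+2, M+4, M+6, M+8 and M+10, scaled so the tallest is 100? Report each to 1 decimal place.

6.5 : 37.4 : 86.5 : 100.0 : 57.8 : 13.4

Each Eo atom is independently Eo-199 (p = 0.4637) or Eo-201 (q = 0.5363); the cluster is the binomial expansion (p + q)^5.
P(M) = 0.4637^5 = 0.021438
P(M+2) = 5 × 0.4637^4 × 0.5363^1 = 0.123973
P(M+4) = 10 × 0.4637^3 × 0.5363^2 = 0.286765
P(M+6) = 10 × 0.4637^2 × 0.5363^3 = 0.331663
P(M+8) = 5 × 0.4637^1 × 0.5363^4 = 0.191795
P(M+10) = 0.5363^5 = 0.044365
The M+6 peak is largest (0.331663); scaling to 100 gives 6.5 : 37.4 : 86.5 : 100.0 : 57.8 : 13.4.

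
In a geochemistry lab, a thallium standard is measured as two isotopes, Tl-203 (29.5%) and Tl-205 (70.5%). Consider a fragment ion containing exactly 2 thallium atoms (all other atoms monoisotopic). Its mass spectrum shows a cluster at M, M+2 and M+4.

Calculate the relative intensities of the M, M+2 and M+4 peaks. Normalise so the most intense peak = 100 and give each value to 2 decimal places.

17.51 : 83.69 : 100.00

Each Tl atom is independently Tl-203 (p = 0.295) or Tl-205 (q = 0.705); the cluster is the binomial expansion (p + q)^2.
P(M) = 0.295^2 = 0.087025
P(M+2) = 2 × 0.295^1 × 0.705^1 = 0.415950
P(M+4) = 0.705^2 = 0.497025
The M+4 peak is largest (0.497025); scaling to 100 gives 17.51 : 83.69 : 100.00.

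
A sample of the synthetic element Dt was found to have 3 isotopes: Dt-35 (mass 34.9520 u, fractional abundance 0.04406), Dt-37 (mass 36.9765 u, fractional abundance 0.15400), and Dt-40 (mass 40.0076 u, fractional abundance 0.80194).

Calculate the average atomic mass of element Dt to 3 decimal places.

Average mass = Σ (abundance × isotope mass) = 0.04406 × 34.9520 + 0.15400 × 36.9765 + 0.80194 × 40.0076
= 1.53999 + 5.69438 + 32.08369 = 39.31806 u

39.318 u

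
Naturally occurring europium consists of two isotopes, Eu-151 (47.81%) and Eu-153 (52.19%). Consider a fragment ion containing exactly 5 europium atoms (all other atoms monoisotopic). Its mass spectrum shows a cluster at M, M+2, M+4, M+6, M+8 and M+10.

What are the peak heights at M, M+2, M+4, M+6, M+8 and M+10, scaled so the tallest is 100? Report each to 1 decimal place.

7.7 : 42.0 : 91.6 : 100.0 : 54.6 : 11.9

The 5 Eu atoms are independent, so intensities follow the terms of (0.4781 + 0.5219)^5.
P(M) = 0.4781^5 = 0.024980
P(M+2) = 5 × 0.4781^4 × 0.5219^1 = 0.136343
P(M+4) = 10 × 0.4781^3 × 0.5219^2 = 0.297667
P(M+6) = 10 × 0.4781^2 × 0.5219^3 = 0.324937
P(M+8) = 5 × 0.4781^1 × 0.5219^4 = 0.177353
P(M+10) = 0.5219^5 = 0.038720
The M+6 peak is largest (0.324937); scaling to 100 gives 7.7 : 42.0 : 91.6 : 100.0 : 54.6 : 11.9.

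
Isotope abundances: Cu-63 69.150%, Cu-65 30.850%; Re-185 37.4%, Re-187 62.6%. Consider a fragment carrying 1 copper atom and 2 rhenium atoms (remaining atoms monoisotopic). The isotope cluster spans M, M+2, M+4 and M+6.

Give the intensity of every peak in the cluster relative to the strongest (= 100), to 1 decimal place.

23.3 : 88.3 : 100.0 : 29.1

Copper pattern (n=1): 0.6915 : 0.3085
Rhenium pattern (n=2): 0.139876 : 0.468248 : 0.391876
Convolve the two distributions (both contribute in 2-u steps):
  M: 0.6915×0.139876 = 0.096724
  M+2: 0.6915×0.468248 + 0.3085×0.139876 = 0.366945
  M+4: 0.6915×0.391876 + 0.3085×0.468248 = 0.415437
  M+6: 0.3085×0.391876 = 0.120894
Scale to base peak (0.415437) = 100: 23.3 : 88.3 : 100.0 : 29.1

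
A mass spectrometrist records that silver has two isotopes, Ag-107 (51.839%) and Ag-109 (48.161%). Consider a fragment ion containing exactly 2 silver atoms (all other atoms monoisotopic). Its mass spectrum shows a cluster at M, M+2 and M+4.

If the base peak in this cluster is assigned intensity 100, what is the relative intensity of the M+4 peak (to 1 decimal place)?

46.5

(0.51839 + 0.48161)^2 gives M 0.2687, M+2 0.4993, M+4 0.2319; the largest is M+2.
P(M+2) = C(2,1) × 0.51839^1 × 0.48161^1 = 2 × 0.51839 × 0.48161 = 0.499324 (base)
P(M+4) = C(2,2) × 0.51839^0 × 0.48161^2 = 1 × 1.0000 × 0.23194819 = 0.231948
Relative intensity = 0.231948 / 0.499324 × 100 = 46.5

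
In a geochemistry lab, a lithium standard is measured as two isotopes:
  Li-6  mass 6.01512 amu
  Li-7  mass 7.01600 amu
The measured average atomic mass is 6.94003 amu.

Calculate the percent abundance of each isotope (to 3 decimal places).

With x = fraction of Li-6 (so Li-7 is 1 − x):
6.01512·x + 7.01600·(1 − x) = 6.94003
(6.01512 − 7.01600)·x = 6.94003 − 7.01600
x = -0.07597 / -1.00088 = 0.07590 → 7.590% Li-6, 92.410% Li-7.

Li-6: 7.590%, Li-7: 92.410%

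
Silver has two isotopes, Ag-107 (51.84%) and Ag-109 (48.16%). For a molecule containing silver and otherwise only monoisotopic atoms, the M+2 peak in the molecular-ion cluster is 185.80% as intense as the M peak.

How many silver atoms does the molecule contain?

2

The M+2/M ratio from n Ag atoms is n · q/p = n · 0.4816/0.5184.
n = 1.8580 × 0.5184/0.4816 = 2.00 ≈ 2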